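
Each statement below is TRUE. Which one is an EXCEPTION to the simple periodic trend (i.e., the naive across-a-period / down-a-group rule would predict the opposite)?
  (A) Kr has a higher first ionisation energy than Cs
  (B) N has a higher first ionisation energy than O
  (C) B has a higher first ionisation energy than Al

(B)

The general trend: first ionisation energy increases across a period and decreases down a group.
(A) Kr (period 4, group 18) vs Cs (period 6, group 1): the stated order agrees with the simple trend.
(B) N (period 2, group 15) vs O (period 2, group 16): the stated order contradicts the simple trend.
(C) B (period 2, group 13) vs Al (period 3, group 13): the stated order agrees with the simple trend.
The exception is (B): pairing an electron in O's 2p⁴ costs repulsion energy, so O ionizes more easily than half-filled N (2p³).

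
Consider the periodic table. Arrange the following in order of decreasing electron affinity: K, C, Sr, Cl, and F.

Cl > F > C > K > Sr

Adding an electron releases more energy for atoms nearer the top right (short of the noble gases).
Here both period and group differ, so the two effects have to be weighed against each other.
K > Sr: period and group pull opposite ways; the down-group shift dominates (48 vs 5 kJ/mol).
C > K: relative to K, both the across-period and down-group shifts push C's electron affinity up.
F > C: both are in period 2; the period trend gives F the larger value.
Cl > F: this pair runs against the simple trend — see the exception note.
Note the exception: Cl has a higher electron affinity than F, contrary to the simple trend — F's small 2p subshell makes the incoming electron feel strong e⁻–e⁻ repulsion, so Cl actually releases more energy on gaining an electron.
Tabulated electron affinity (kJ/mol): C 122, F 328, Cl 349, K 48, Sr 5.
So from highest to lowest: Cl > F > C > K > Sr.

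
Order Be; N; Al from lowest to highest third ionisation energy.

Al < N < Be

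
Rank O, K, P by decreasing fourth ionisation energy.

The fourth ionization energy removes an electron from the +3 ion. For each element: O³⁺ still has 3 valence electrons; K³⁺ is already 2 electrons into the core; P³⁺ still has 2 valence electrons.
Usually core removal costs more than valence removal, but here the competition is close: a tightly held n=2 valence electron can cost more to remove than an n=3 core electron, so the actual values have to decide it.
Valence configurations: O³⁺ [He]2s²2p¹, P³⁺ [Ne]3s².
Tabulated IE_4 (kJ/mol): O 7469, K 5877, P 4964.
So the fourth ionization energies run P < K < O.

O > K > P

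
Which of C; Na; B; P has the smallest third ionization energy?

P

IE_3 is the cost of taking one more electron from the +2 cation: C²⁺ still has 2 valence electrons; Na²⁺ is already 1 electron into the core; B²⁺ still has 1 valence electron; P²⁺ still has 3 valence electrons.
Breaking into a closed-shell core is much more expensive than removing a leftover valence electron — Na has the largest IE_3 here.
Valence configurations: C²⁺ [He]2s², B²⁺ [He]2s¹, P²⁺ [Ne]3s²3p¹.
The numbers (kJ/mol): C 4620, Na 6910, B 3660, P 2914.
Hence IE_3: P < B < C < Na.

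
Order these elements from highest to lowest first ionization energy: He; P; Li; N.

He, N, P, Li

He is in period 1, group 18; Li is in period 2, group 1; N is in period 2, group 15; P is in period 3, group 15.
Across a period the outer electron is held more tightly (higher IE₁); down a group it sits in a higher shell, more shielded, and comes off more easily.
Neither a single period nor a single group — weigh both effects.
P > Li: the two effects oppose for this pair; the across-period effect wins (1012 vs 520 kJ/mol).
N > P: they share group 15; the group trend gives N the larger value.
He > N: both effects reinforce here, so He is clearly the higher of the two.
For reference (kJ/mol): He 2372, Li 520, N 1402, P 1012.
So from highest to lowest: He > N > P > Li.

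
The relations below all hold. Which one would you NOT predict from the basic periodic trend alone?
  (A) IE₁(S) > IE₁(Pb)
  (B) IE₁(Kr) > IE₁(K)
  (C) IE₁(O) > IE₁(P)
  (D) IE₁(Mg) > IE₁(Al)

(D)

The general trend: first ionization energy increases across a period and decreases down a group.
(A) S (period 3, group 16) vs Pb (period 6, group 14): the stated order agrees with the simple trend.
(B) Kr (period 4, group 18) vs K (period 4, group 1): the stated order agrees with the simple trend.
(C) O (period 2, group 16) vs P (period 3, group 15): the stated order agrees with the simple trend.
(D) Mg (period 3, group 2) vs Al (period 3, group 13): the stated order contradicts the simple trend.
The exception is (D): Al's single 3p electron is easier to remove than one from Mg's filled 3s².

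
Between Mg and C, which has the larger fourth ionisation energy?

Mg

After 3 electrons have been removed, what remains? Mg³⁺ is already 1 electron into the core; C³⁺ still has 1 valence electron.
Breaking into a closed-shell core is much more expensive than removing a leftover valence electron — Mg has the largest IE_4 here.
Tabulated IE_4 (kJ/mol): Mg 10543, C 6223.
So the fourth ionization energies run C < Mg.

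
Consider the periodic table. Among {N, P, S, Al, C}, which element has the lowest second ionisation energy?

The second ionization energy removes an electron from the +1 ion. For each element: N⁺ still has 4 valence electrons; P⁺ still has 4 valence electrons; S⁺ still has 5 valence electrons; Al⁺ still has 2 valence electrons; C⁺ still has 3 valence electrons.
All are still removing valence electrons, so compare the +1 ions as you would atoms: IE_2 generally rises across a period (higher Z_eff) and falls down a group (larger shell), subject to the usual subshell exceptions.
Valence configurations: N⁺ [He]2s²2p², P⁺ [Ne]3s²3p², S⁺ [Ne]3s²3p³, Al⁺ [Ne]3s², C⁺ [He]2s²2p¹.
Tabulated IE_2 (kJ/mol): N 2856, P 1907, S 2252, Al 1817, C 2353.
Overall IE_2 order: Al < P < S < C < N.

Al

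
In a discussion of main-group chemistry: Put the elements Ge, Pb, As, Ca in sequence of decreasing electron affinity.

Ca is in period 4, group 2; Ge is in period 4, group 14; As is in period 4, group 15; Pb is in period 6, group 14.
Atoms with high Z_eff and room in the valence shell (especially the halogens) have the most exothermic electron affinities.
These span different periods and groups, so the two trends combine.
Pb > Ca: period and group pull opposite ways; the across-period shift dominates (35 vs 2 kJ/mol).
As > Pb: relative to Pb, both the across-period and down-group shifts push As's electron affinity up.
Ge > As: this pair runs against the simple trend — see the exception note.
Note the exception: Ge has a higher electron affinity than As, contrary to the simple trend — adding an electron to As's half-filled 4p³ is unfavourable, so Ge (4p²) has the more exothermic EA.
Tabulated electron affinity (kJ/mol): Ca 2, Ge 119, As 78, Pb 35.
So from highest to lowest: Ge > As > Pb > Ca.

Ge, As, Pb, Ca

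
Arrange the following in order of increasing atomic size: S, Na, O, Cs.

Across a period the added protons contract the valence shell; down a group each new principal shell makes the atom larger.
Neither a single period nor a single group — weigh both effects.
S > O: S sits below O in group 16, so the down-group effect alone puts S larger.
Na > S: both are in period 3; the period trend gives Na the larger value.
Cs > Na: they share group 1; the group trend gives Cs the larger value.
Approximate values (pm): O 63, Na 155, S 103, Cs 232.
So from smallest to largest: O < S < Na < Cs.

O, S, Na, Cs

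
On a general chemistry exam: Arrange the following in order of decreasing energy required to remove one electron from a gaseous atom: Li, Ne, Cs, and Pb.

Across a period the outer electron is held more tightly (higher IE₁); down a group it sits in a higher shell, more shielded, and comes off more easily.
Neither a single period nor a single group — weigh both effects.
Li > Cs: Li sits above Cs in group 1, so the down-group effect alone puts Li higher.
Pb > Li: the two effects oppose for this pair; the across-period effect wins (716 vs 520 kJ/mol).
Ne > Pb: relative to Pb, both the across-period and down-group shifts push Ne's first ionization energy up.
Tabulated first ionization energy (kJ/mol): Li 520, Ne 2081, Cs 376, Pb 716.
So from highest to lowest: Ne > Pb > Li > Cs.

Ne, Pb, Li, Cs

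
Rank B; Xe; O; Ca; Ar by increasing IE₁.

B is in period 2, group 13; O is in period 2, group 16; Ar is in period 3, group 18; Ca is in period 4, group 2; Xe is in period 5, group 18.
First ionization energy rises across a period (greater Z_eff holds electrons more tightly) and falls down a group (valence electrons are farther from the nucleus).
Neither a single period nor a single group — weigh both effects.
B > Ca: both effects reinforce here, so B is clearly the higher of the two.
Xe > B: period and group pull opposite ways; the across-period shift dominates (1170 vs 801 kJ/mol).
O > Xe: period and group pull opposite ways; the down-group shift dominates (1314 vs 1170 kJ/mol).
Ar > O: the two effects oppose for this pair; the across-period effect wins (1521 vs 1314 kJ/mol).
Tabulated first ionization energy (kJ/mol): B 801, O 1314, Ar 1521, Ca 590, Xe 1170.
So from lowest to highest: Ca < B < Xe < O < Ar.

Ca < B < Xe < O < Ar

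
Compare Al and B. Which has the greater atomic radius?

B is in period 2, group 13; Al is in period 3, group 13.
Atomic radius shrinks across a period as nuclear charge pulls the same shell inward, and grows down a group as new shells are added.
All are in group 13, so atomic radius increases down the group.
So Al has the greater atomic radius (Al > B).

Al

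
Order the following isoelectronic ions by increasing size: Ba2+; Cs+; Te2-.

Ba2+ < Cs+ < Te2-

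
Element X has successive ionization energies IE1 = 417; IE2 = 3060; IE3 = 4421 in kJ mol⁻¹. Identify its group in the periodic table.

Group 1

Look for the largest jump between consecutive ionization energies: IE2/IE1 ≈ 7.3, far larger than any earlier ratio.
That jump marks the point where a core electron is being removed. So the atom has 1 valence electron.
A main-group element with 1 valence electron is in group 1.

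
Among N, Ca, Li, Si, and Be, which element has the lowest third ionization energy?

Si

IE_3 is the cost of taking one more electron from the +2 cation: N²⁺ still has 3 valence electrons; Ca²⁺ is the bare [Ar] core; Li²⁺ is already 1 electron into the core; Si²⁺ still has 2 valence electrons; Be²⁺ is the bare [He] core.
Pulling an electron out of a noble-gas core costs far more than removing a remaining valence electron, so Ca, Li and Be sit at the high end of IE_3.
Valence configurations: N²⁺ [He]2s²2p¹, Si²⁺ [Ne]3s².
Tabulated IE_3 (kJ/mol): N 4578, Ca 4912, Li 11815, Si 3232, Be 14849.
Overall IE_3 order: Si < N < Ca < Li < Be.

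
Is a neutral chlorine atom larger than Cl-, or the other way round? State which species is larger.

Cl-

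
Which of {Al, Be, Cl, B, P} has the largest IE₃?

Be

Consider each +2 ion: Al²⁺ still has 1 valence electron; Be²⁺ is the bare [He] core; Cl²⁺ still has 5 valence electrons; B²⁺ still has 1 valence electron; P²⁺ still has 3 valence electrons.
Core electrons are held far more tightly than valence electrons, so Be tops the IE_3 order.
Valence configurations: Al²⁺ [Ne]3s¹, Cl²⁺ [Ne]3s²3p³, B²⁺ [He]2s¹, P²⁺ [Ne]3s²3p¹.
Tabulated IE_3 (kJ/mol): Al 2745, Be 14849, Cl 3822, B 3660, P 2914.
Putting it together, IE_3: Al < P < B < Cl < Be.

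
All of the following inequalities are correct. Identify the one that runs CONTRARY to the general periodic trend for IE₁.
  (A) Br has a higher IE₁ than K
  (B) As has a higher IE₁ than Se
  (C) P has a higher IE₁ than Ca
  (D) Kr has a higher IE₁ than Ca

The general trend: IE₁ increases across a period and decreases down a group.
(A) Br (period 4, group 17) vs K (period 4, group 1): the stated order agrees with the simple trend.
(B) As (period 4, group 15) vs Se (period 4, group 16): the stated order contradicts the simple trend.
(C) P (period 3, group 15) vs Ca (period 4, group 2): the stated order agrees with the simple trend.
(D) Kr (period 4, group 18) vs Ca (period 4, group 2): the stated order agrees with the simple trend.
The exception is (B): Se (4p⁴) ionizes more easily than half-filled As (4p³).

(B)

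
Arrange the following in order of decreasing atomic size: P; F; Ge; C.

Ge, P, C, F

Atomic radius shrinks across a period as nuclear charge pulls the same shell inward, and grows down a group as new shells are added.
Neither a single period nor a single group — weigh both effects.
C > F: both are in period 2; the period trend gives C the larger value.
P > C: the two effects oppose for this pair; the down-group effect wins (111 vs 75 pm).
Ge > P: relative to P, both the across-period and down-group shifts push Ge's atomic radius up.
Tabulated atomic radius (pm): C 75, F 64, P 111, Ge 121.
So from largest to smallest: Ge > P > C > F.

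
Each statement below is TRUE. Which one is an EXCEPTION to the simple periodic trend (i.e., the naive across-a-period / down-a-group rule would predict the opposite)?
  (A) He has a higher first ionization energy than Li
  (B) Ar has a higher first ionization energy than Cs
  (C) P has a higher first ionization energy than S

(C)

The general trend: first ionization energy increases across a period and decreases down a group.
(A) He (period 1, group 18) vs Li (period 2, group 1): the stated order agrees with the simple trend.
(B) Ar (period 3, group 18) vs Cs (period 6, group 1): the stated order agrees with the simple trend.
(C) P (period 3, group 15) vs S (period 3, group 16): the stated order contradicts the simple trend.
The exception is (C): S (3p⁴) ionizes more easily than half-filled P (3p³) because the paired 3p electron in S is pushed out by e⁻–e⁻ repulsion.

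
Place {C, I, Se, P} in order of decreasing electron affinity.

I, Se, C, P

C is in period 2, group 14; P is in period 3, group 15; Se is in period 4, group 16; I is in period 5, group 17.
Adding an electron releases more energy for atoms nearer the top right (short of the noble gases).
A diagonal step moves right (one effect) and down (the opposite effect) at once.
C > P: the two effects oppose for this pair; the down-group effect wins (122 vs 72 kJ/mol).
Se > C: the two effects oppose for this pair; the across-period effect wins (195 vs 122 kJ/mol).
I > Se: period and group pull opposite ways; the across-period shift dominates (295 vs 195 kJ/mol).
For reference (kJ/mol): C 122, P 72, Se 195, I 295.
So from highest to lowest: I > Se > C > P.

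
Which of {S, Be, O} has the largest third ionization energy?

The third ionization energy removes an electron from the +2 ion. For each element: S²⁺ still has 4 valence electrons; Be²⁺ is the bare [He] core; O²⁺ still has 4 valence electrons.
Breaking into a closed-shell core is much more expensive than removing a leftover valence electron — Be has the largest IE_3 here.
Valence configurations: S²⁺ [Ne]3s²3p², O²⁺ [He]2s²2p².
The numbers (kJ/mol): S 3357, Be 14849, O 5300.
Overall IE_3 order: S < O < Be.

Be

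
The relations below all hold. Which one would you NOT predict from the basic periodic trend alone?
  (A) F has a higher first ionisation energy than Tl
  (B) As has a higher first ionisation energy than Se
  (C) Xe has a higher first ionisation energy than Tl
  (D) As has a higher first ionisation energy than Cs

(B)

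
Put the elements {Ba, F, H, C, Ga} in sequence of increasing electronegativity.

H is in period 1, group 1; C is in period 2, group 14; F is in period 2, group 17; Ga is in period 4, group 13; Ba is in period 6, group 2.
Smaller atoms with higher effective nuclear charge are more electronegative.
Here both period and group differ, so the two effects have to be weighed against each other.
Ga > Ba: relative to Ba, both the across-period and down-group shifts push Ga's electronegativity up.
H > Ga: period and group pull opposite ways; the down-group shift dominates (2.20 vs 1.81).
C > H: the two effects oppose for this pair; the across-period effect wins (2.55 vs 2.20).
F > C: both are in period 2; the period trend gives F the larger value.
Approximate values (Pauling): H 2.20, C 2.55, F 3.98, Ga 1.81, Ba 0.89.
So from lowest to highest: Ba < Ga < H < C < F.

Ba, Ga, H, C, F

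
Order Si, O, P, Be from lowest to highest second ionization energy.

After 1 electron has been removed, what remains? Si⁺ still has 3 valence electrons; O⁺ still has 5 valence electrons; P⁺ still has 4 valence electrons; Be⁺ still has 1 valence electron.
All are still removing valence electrons, so compare the +1 ions as you would atoms: IE_2 generally rises across a period (higher Z_eff) and falls down a group (larger shell), subject to the usual subshell exceptions.
Valence configurations: Si⁺ [Ne]3s²3p¹, O⁺ [He]2s²2p³, P⁺ [Ne]3s²3p², Be⁺ [He]2s¹.
The numbers (kJ/mol): Si 1577, O 3388, P 1907, Be 1757.
Putting it together, IE_2: Si < Be < P < O.

Si < Be < P < O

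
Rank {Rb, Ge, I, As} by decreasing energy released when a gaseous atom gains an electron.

Electron affinity generally becomes more exothermic across a period toward the halogens and less exothermic down a group.
Here both period and group differ, so the two effects have to be weighed against each other.
As > Rb: relative to Rb, both the across-period and down-group shifts push As's electron affinity up.
Ge > As: this pair runs against the simple trend — see the exception note.
I > Ge: the two effects oppose for this pair; the across-period effect wins (295 vs 119 kJ/mol).
Note the exception: Ge has a higher electron affinity than As, contrary to the simple trend — adding an electron to As's half-filled 4p³ is unfavourable, so Ge (4p²) has the more exothermic EA.
For reference (kJ/mol): Ge 119, As 78, Rb 47, I 295.
So from highest to lowest: I > Ge > As > Rb.

I, Ge, As, Rb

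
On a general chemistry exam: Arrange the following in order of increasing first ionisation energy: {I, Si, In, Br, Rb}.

Rb, In, Si, I, Br

Si is in period 3, group 14; Br is in period 4, group 17; Rb is in period 5, group 1; In is in period 5, group 13; I is in period 5, group 17.
Across a period the outer electron is held more tightly (higher IE₁); down a group it sits in a higher shell, more shielded, and comes off more easily.
Here both period and group differ, so the two effects have to be weighed against each other.
In > Rb: both are in period 5; the period trend gives In the larger value.
Si > In: relative to In, both the across-period and down-group shifts push Si's first ionization energy up.
I > Si: the two effects oppose for this pair; the across-period effect wins (1008 vs 786 kJ/mol).
Br > I: Br sits above I in group 17, so the down-group effect alone puts Br higher.
For reference (kJ/mol): Si 786, Br 1140, Rb 403, In 558, I 1008.
So from lowest to highest: Rb < In < Si < I < Br.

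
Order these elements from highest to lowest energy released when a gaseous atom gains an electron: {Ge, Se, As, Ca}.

Ca is in period 4, group 2; Ge is in period 4, group 14; As is in period 4, group 15; Se is in period 4, group 16.
Atoms with high Z_eff and room in the valence shell (especially the halogens) have the most exothermic electron affinities.
All lie in period 4; the across-period trend (electron affinity increases left to right) applies, with the exception below.
Note the exception: Ge has a higher electron affinity than As, contrary to the simple trend — adding an electron to As's half-filled 4p³ is unfavourable, so Ge (4p²) has the more exothermic EA.
Tabulated electron affinity (kJ/mol): Ca 2, Ge 119, As 78, Se 195.
So from highest to lowest: Se > Ge > As > Ca.

Se, Ge, As, Ca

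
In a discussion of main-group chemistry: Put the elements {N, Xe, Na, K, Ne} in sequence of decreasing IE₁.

Ne, N, Xe, Na, K

Removing the outermost electron gets harder across a period and easier down a group.
Neither a single period nor a single group — weigh both effects.
Na > K: Na sits above K in group 1, so the down-group effect alone puts Na higher.
Xe > Na: period and group pull opposite ways; the across-period shift dominates (1170 vs 496 kJ/mol).
N > Xe: the two effects oppose for this pair; the down-group effect wins (1402 vs 1170 kJ/mol).
Ne > N: both are in period 2; the period trend gives Ne the larger value.
Approximate values (kJ/mol): N 1402, Ne 2081, Na 496, K 419, Xe 1170.
So from highest to lowest: Ne > N > Xe > Na > K.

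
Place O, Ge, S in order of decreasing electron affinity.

S, O, Ge

O is in period 2, group 16; S is in period 3, group 16; Ge is in period 4, group 14.
Atoms with high Z_eff and room in the valence shell (especially the halogens) have the most exothermic electron affinities.
Neither a single period nor a single group — weigh both effects.
O > Ge: relative to Ge, both the across-period and down-group shifts push O's electron affinity up.
S > O: this pair runs against the simple trend — see the exception note.
Note the exception: S has a higher electron affinity than O, contrary to the simple trend — the compact 2p subshell of O repels the added electron more than S's larger 3p does.
For reference (kJ/mol): O 141, S 200, Ge 119.
So from highest to lowest: S > O > Ge.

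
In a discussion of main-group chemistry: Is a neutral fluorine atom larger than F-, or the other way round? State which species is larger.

F-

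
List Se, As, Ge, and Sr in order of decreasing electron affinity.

Electron affinity generally becomes more exothermic across a period toward the halogens and less exothermic down a group.
These span different periods and groups, so the two trends combine.
As > Sr: both effects reinforce here, so As is clearly the higher of the two.
Ge > As: this pair runs against the simple trend — see the exception note.
Se > Ge: Se lies to the right of Ge in period 4, so the across-period effect alone puts Se higher.
Note the exception: Ge has a higher electron affinity than As, contrary to the simple trend — adding an electron to As's half-filled 4p³ is unfavourable, so Ge (4p²) has the more exothermic EA.
Tabulated electron affinity (kJ/mol): Ge 119, As 78, Se 195, Sr 5.
So from highest to lowest: Se > Ge > As > Sr.

Se > Ge > As > Sr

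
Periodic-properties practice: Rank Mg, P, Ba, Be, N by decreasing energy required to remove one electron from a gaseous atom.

N, P, Be, Mg, Ba

Be is in period 2, group 2; N is in period 2, group 15; Mg is in period 3, group 2; P is in period 3, group 15; Ba is in period 6, group 2.
IE₁ increases left→right with effective nuclear charge and decreases top→bottom as the valence shell moves farther out.
These span different periods and groups, so the two trends combine.
Mg > Ba: they share group 2; the group trend gives Mg the larger value.
Be > Mg: they share group 2; the group trend gives Be the larger value.
P > Be: period and group pull opposite ways; the across-period shift dominates (1012 vs 900 kJ/mol).
N > P: N sits above P in group 15, so the down-group effect alone puts N higher.
For reference (kJ/mol): Be 900, N 1402, Mg 738, P 1012, Ba 503.
So from highest to lowest: N > P > Be > Mg > Ba.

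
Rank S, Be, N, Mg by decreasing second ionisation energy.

IE_2 is the cost of taking one more electron from the +1 cation: S⁺ still has 5 valence electrons; Be⁺ still has 1 valence electron; N⁺ still has 4 valence electrons; Mg⁺ still has 1 valence electron.
All are still removing valence electrons, so compare the +1 ions as you would atoms: IE_2 generally rises across a period (higher Z_eff) and falls down a group (larger shell), subject to the usual subshell exceptions.
Valence configurations: S⁺ [Ne]3s²3p³, Be⁺ [He]2s¹, N⁺ [He]2s²2p², Mg⁺ [Ne]3s¹.
Approximate IE_2 values (kJ/mol): S 2252, Be 1757, N 2856, Mg 1451.
Hence IE_2: Mg < Be < S < N.

N, S, Be, Mg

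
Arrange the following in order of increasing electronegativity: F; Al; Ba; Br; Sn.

Ba < Al < Sn < Br < F

F is in period 2, group 17; Al is in period 3, group 13; Br is in period 4, group 17; Sn is in period 5, group 14; Ba is in period 6, group 2.
Electronegativity increases across a period and decreases down a group, tracking effective nuclear charge and atomic size.
Here both period and group differ, so the two effects have to be weighed against each other.
Al > Ba: relative to Ba, both the across-period and down-group shifts push Al's electronegativity up.
Sn > Al: period and group pull opposite ways; the across-period shift dominates (1.96 vs 1.61).
Br > Sn: relative to Sn, both the across-period and down-group shifts push Br's electronegativity up.
F > Br: they share group 17; the group trend gives F the larger value.
Tabulated electronegativity (Pauling): F 3.98, Al 1.61, Br 2.96, Sn 1.96, Ba 0.89.
So from lowest to highest: Ba < Al < Sn < Br < F.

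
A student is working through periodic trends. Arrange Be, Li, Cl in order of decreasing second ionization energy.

The second ionization energy removes an electron from the +1 ion. For each element: Be⁺ still has 1 valence electron; Li⁺ is the bare [He] core; Cl⁺ still has 6 valence electrons.
Pulling an electron out of a noble-gas core costs far more than removing a remaining valence electron, so Li sits at the high end of IE_2.
Valence configurations: Be⁺ [He]2s¹, Cl⁺ [Ne]3s²3p⁴.
Approximate IE_2 values (kJ/mol): Be 1757, Li 7298, Cl 2298.
So the second ionization energies run Be < Cl < Li.

Li > Cl > Be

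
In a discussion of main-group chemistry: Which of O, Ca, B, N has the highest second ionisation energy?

O

After 1 electron has been removed, what remains? O⁺ still has 5 valence electrons; Ca⁺ still has 1 valence electron; B⁺ still has 2 valence electrons; N⁺ still has 4 valence electrons.
All are still removing valence electrons, so compare the +1 ions as you would atoms: IE_2 generally rises across a period (higher Z_eff) and falls down a group (larger shell), subject to the usual subshell exceptions.
Valence configurations: O⁺ [He]2s²2p³, Ca⁺ [Ar]4s¹, B⁺ [He]2s², N⁺ [He]2s²2p².
Approximate IE_2 values (kJ/mol): O 3388, Ca 1145, B 2427, N 2856.
Overall IE_2 order: Ca < B < N < O.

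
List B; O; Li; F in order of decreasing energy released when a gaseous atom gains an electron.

F > O > Li > B

Li is in period 2, group 1; B is in period 2, group 13; O is in period 2, group 16; F is in period 2, group 17.
EA tends to increase across a period and decrease down a group, though the pattern is less regular than for IE or radius.
All lie in period 2; the across-period trend (electron affinity increases left to right) applies, with the exception below.
Note the exception: Li has a higher electron affinity than B, contrary to the simple trend — B's ns²np¹ configuration gives only a small electron affinity — the sparsely filled np subshell binds an added electron weakly.
For reference (kJ/mol): Li 60, B 27, O 141, F 328.
So from highest to lowest: F > O > Li > B.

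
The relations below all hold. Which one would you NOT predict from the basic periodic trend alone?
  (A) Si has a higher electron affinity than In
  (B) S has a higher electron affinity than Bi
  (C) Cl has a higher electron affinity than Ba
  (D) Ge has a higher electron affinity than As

The general trend: electron affinity increases across a period and decreases down a group.
(A) Si (period 3, group 14) vs In (period 5, group 13): the stated order agrees with the simple trend.
(B) S (period 3, group 16) vs Bi (period 6, group 15): the stated order agrees with the simple trend.
(C) Cl (period 3, group 17) vs Ba (period 6, group 2): the stated order agrees with the simple trend.
(D) Ge (period 4, group 14) vs As (period 4, group 15): the stated order contradicts the simple trend.
The exception is (D): adding an electron to As's half-filled 4p³ is unfavourable, so Ge (4p²) has the more exothermic EA.

(D)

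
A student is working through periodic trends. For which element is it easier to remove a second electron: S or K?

The second ionization energy removes an electron from the +1 ion. For each element: S⁺ still has 5 valence electrons; K⁺ is the bare [Ar] core.
Core electrons are held far more tightly than valence electrons, so K tops the IE_2 order.
Tabulated IE_2 (kJ/mol): S 2252, K 3052.
Hence IE_2: S < K.

S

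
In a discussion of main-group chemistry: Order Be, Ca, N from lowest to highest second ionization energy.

Consider each +1 ion: Be⁺ still has 1 valence electron; Ca⁺ still has 1 valence electron; N⁺ still has 4 valence electrons.
All are still removing valence electrons, so compare the +1 ions as you would atoms: IE_2 generally rises across a period (higher Z_eff) and falls down a group (larger shell), subject to the usual subshell exceptions.
Valence configurations: Be⁺ [He]2s¹, Ca⁺ [Ar]4s¹, N⁺ [He]2s²2p².
Approximate IE_2 values (kJ/mol): Be 1757, Ca 1145, N 2856.
Putting it together, IE_2: Ca < Be < N.

Ca, Be, N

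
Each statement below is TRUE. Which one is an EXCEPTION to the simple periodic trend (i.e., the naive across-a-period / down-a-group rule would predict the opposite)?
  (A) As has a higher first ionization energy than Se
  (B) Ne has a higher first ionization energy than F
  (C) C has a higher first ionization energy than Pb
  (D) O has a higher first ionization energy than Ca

The general trend: first ionization energy increases across a period and decreases down a group.
(A) As (period 4, group 15) vs Se (period 4, group 16): the stated order contradicts the simple trend.
(B) Ne (period 2, group 18) vs F (period 2, group 17): the stated order agrees with the simple trend.
(C) C (period 2, group 14) vs Pb (period 6, group 14): the stated order agrees with the simple trend.
(D) O (period 2, group 16) vs Ca (period 4, group 2): the stated order agrees with the simple trend.
The exception is (A): Se (4p⁴) ionizes more easily than half-filled As (4p³).

(A)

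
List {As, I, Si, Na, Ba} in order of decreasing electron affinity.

Atoms with high Z_eff and room in the valence shell (especially the halogens) have the most exothermic electron affinities.
These span different periods and groups, so the two trends combine.
Na > Ba: period and group pull opposite ways; the down-group shift dominates (53 vs 14 kJ/mol).
As > Na: period and group pull opposite ways; the across-period shift dominates (78 vs 53 kJ/mol).
Si > As: period and group pull opposite ways; the down-group shift dominates (134 vs 78 kJ/mol).
I > Si: the two effects oppose for this pair; the across-period effect wins (295 vs 134 kJ/mol).
For reference (kJ/mol): Na 53, Si 134, As 78, I 295, Ba 14.
So from highest to lowest: I > Si > As > Na > Ba.

I > Si > As > Na > Ba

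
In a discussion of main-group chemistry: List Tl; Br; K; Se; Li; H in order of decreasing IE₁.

H > Br > Se > Tl > Li > K

H is in period 1, group 1; Li is in period 2, group 1; K is in period 4, group 1; Se is in period 4, group 16; Br is in period 4, group 17; Tl is in period 6, group 13.
First ionization energy rises across a period (greater Z_eff holds electrons more tightly) and falls down a group (valence electrons are farther from the nucleus).
These span different periods and groups, so the two trends combine.
Li > K: Li sits above K in group 1, so the down-group effect alone puts Li higher.
Tl > Li: the two effects oppose for this pair; the across-period effect wins (589 vs 520 kJ/mol).
Se > Tl: relative to Tl, both the across-period and down-group shifts push Se's first ionization energy up.
Br > Se: both are in period 4; the period trend gives Br the larger value.
H > Br: the two effects oppose for this pair; the down-group effect wins (1312 vs 1140 kJ/mol).
Approximate values (kJ/mol): H 1312, Li 520, K 419, Se 941, Br 1140, Tl 589.
So from highest to lowest: H > Br > Se > Tl > Li > K.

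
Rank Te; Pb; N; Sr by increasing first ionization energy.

Sr, Pb, Te, N

Removing the outermost electron gets harder across a period and easier down a group.
Here both period and group differ, so the two effects have to be weighed against each other.
Pb > Sr: the two effects oppose for this pair; the across-period effect wins (716 vs 550 kJ/mol).
Te > Pb: both effects reinforce here, so Te is clearly the higher of the two.
N > Te: period and group pull opposite ways; the down-group shift dominates (1402 vs 869 kJ/mol).
Approximate values (kJ/mol): N 1402, Sr 550, Te 869, Pb 716.
So from lowest to highest: Sr < Pb < Te < N.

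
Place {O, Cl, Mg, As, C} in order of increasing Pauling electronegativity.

Mg < As < C < Cl < O

C is in period 2, group 14; O is in period 2, group 16; Mg is in period 3, group 2; Cl is in period 3, group 17; As is in period 4, group 15.
EN rises left→right (higher Z_eff, smaller atoms) and falls top→bottom (larger, more shielded atoms).
Here both period and group differ, so the two effects have to be weighed against each other.
As > Mg: the two effects oppose for this pair; the across-period effect wins (2.18 vs 1.31).
C > As: the two effects oppose for this pair; the down-group effect wins (2.55 vs 2.18).
Cl > C: period and group pull opposite ways; the across-period shift dominates (3.16 vs 2.55).
O > Cl: period and group pull opposite ways; the down-group shift dominates (3.44 vs 3.16).
For reference (Pauling): C 2.55, O 3.44, Mg 1.31, Cl 3.16, As 2.18.
So from lowest to highest: Mg < As < C < Cl < O.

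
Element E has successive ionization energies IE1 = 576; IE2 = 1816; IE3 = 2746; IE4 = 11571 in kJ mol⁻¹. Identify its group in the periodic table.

Look for the largest jump between consecutive ionization energies: IE4/IE3 ≈ 4.2, far larger than any earlier ratio.
That jump marks the point where a core electron is being removed. So the atom has 3 valence electrons.
A main-group element with 3 valence electrons is in group 13.

Group 13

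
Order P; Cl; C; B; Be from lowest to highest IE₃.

P < B < Cl < C < Be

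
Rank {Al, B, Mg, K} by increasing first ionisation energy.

K < Al < Mg < B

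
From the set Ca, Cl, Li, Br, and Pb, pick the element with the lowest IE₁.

Li

Across a period the outer electron is held more tightly (higher IE₁); down a group it sits in a higher shell, more shielded, and comes off more easily.
These span different periods and groups, so the two trends combine.
Ca > Li: the two effects oppose for this pair; the across-period effect wins (590 vs 520 kJ/mol).
Pb > Ca: period and group pull opposite ways; the across-period shift dominates (716 vs 590 kJ/mol).
Br > Pb: relative to Pb, both the across-period and down-group shifts push Br's first ionization energy up.
Cl > Br: they share group 17; the group trend gives Cl the larger value.
Tabulated first ionization energy (kJ/mol): Li 520, Cl 1251, Ca 590, Br 1140, Pb 716.
The lowest IE₁ among these belongs to Li.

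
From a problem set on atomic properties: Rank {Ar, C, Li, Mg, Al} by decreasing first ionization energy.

Ar, C, Mg, Al, Li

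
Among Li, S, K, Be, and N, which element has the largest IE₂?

After 1 electron has been removed, what remains? Li⁺ is the bare [He] core; S⁺ still has 5 valence electrons; K⁺ is the bare [Ar] core; Be⁺ still has 1 valence electron; N⁺ still has 4 valence electrons.
Pulling an electron out of a noble-gas core costs far more than removing a remaining valence electron, so K and Li sit at the high end of IE_2.
Valence configurations: S⁺ [Ne]3s²3p³, Be⁺ [He]2s¹, N⁺ [He]2s²2p².
Approximate IE_2 values (kJ/mol): Li 7298, S 2252, K 3052, Be 1757, N 2856.
Overall IE_2 order: Be < S < N < K < Li.

Li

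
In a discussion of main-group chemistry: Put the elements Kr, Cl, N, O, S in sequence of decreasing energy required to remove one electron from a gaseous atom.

N is in period 2, group 15; O is in period 2, group 16; S is in period 3, group 16; Cl is in period 3, group 17; Kr is in period 4, group 18.
Removing the outermost electron gets harder across a period and easier down a group.
These span different periods and groups, so the two trends combine.
Cl > S: Cl lies to the right of S in period 3, so the across-period effect alone puts Cl higher.
O > Cl: period and group pull opposite ways; the down-group shift dominates (1314 vs 1251 kJ/mol).
Kr > O: period and group pull opposite ways; the across-period shift dominates (1351 vs 1314 kJ/mol).
N > Kr: period and group pull opposite ways; the down-group shift dominates (1402 vs 1351 kJ/mol).
Note the exception: N has a higher first ionization energy than O, contrary to the simple trend — pairing an electron in O's 2p⁴ costs repulsion energy, so O ionizes more easily than half-filled N (2p³).
Tabulated first ionization energy (kJ/mol): N 1402, O 1314, S 1000, Cl 1251, Kr 1351.
So from highest to lowest: N > Kr > O > Cl > S.

N, Kr, O, Cl, S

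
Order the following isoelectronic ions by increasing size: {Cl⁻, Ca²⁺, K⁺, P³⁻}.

All of these have 18 electrons, so size is governed by nuclear charge alone: the more protons, the stronger the pull on the same electron cloud, and the smaller the ion.
Nuclear charges: Ca²⁺ (Z=20), K⁺ (Z=19), Cl⁻ (Z=17), P³⁻ (Z=15).
Smallest to largest: Ca²⁺ < K⁺ < Cl⁻ < P³⁻.

Ca²⁺ < K⁺ < Cl⁻ < P³⁻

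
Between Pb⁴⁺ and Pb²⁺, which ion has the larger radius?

Pb²⁺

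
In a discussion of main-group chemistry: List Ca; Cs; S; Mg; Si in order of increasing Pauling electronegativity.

Cs < Ca < Mg < Si < S

Atoms toward the upper right of the periodic table pull bonding electrons most strongly.
Neither a single period nor a single group — weigh both effects.
Ca > Cs: relative to Cs, both the across-period and down-group shifts push Ca's electronegativity up.
Mg > Ca: Mg sits above Ca in group 2, so the down-group effect alone puts Mg higher.
Si > Mg: Si lies to the right of Mg in period 3, so the across-period effect alone puts Si higher.
S > Si: S lies to the right of Si in period 3, so the across-period effect alone puts S higher.
Approximate values (Pauling): Mg 1.31, Si 1.90, S 2.58, Ca 1.00, Cs 0.79.
So from lowest to highest: Cs < Ca < Mg < Si < S.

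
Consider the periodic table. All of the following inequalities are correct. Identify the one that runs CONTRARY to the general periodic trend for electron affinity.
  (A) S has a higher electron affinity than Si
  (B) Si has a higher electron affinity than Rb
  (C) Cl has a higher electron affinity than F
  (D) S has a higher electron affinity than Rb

(C)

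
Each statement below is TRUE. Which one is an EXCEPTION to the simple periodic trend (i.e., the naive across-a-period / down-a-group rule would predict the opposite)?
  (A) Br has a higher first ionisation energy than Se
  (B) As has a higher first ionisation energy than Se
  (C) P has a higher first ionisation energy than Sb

(B)

The general trend: first ionisation energy increases across a period and decreases down a group.
(A) Br (period 4, group 17) vs Se (period 4, group 16): the stated order agrees with the simple trend.
(B) As (period 4, group 15) vs Se (period 4, group 16): the stated order contradicts the simple trend.
(C) P (period 3, group 15) vs Sb (period 5, group 15): the stated order agrees with the simple trend.
The exception is (B): Se (4p⁴) ionizes more easily than half-filled As (4p³).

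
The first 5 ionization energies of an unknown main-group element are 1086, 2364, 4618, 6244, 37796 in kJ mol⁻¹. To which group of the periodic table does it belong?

Group 14

Look for the largest jump between consecutive ionization energies: IE5/IE4 ≈ 6.1, far larger than any earlier ratio.
That jump marks the point where a core electron is being removed. So the atom has 4 valence electrons.
A main-group element with 4 valence electrons is in group 14.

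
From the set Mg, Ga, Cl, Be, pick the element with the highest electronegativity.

Cl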